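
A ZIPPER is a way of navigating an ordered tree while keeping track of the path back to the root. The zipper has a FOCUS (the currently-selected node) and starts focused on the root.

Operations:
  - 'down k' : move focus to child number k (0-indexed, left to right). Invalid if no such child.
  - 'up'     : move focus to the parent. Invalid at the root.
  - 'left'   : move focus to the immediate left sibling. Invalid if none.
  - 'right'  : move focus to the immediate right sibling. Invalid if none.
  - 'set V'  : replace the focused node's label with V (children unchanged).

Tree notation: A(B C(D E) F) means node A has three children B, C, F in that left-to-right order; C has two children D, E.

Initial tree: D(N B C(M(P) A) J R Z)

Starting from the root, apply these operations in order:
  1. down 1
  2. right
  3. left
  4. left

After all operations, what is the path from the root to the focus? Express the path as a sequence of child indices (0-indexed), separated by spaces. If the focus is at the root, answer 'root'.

Step 1 (down 1): focus=B path=1 depth=1 children=[] left=['N'] right=['C', 'J', 'R', 'Z'] parent=D
Step 2 (right): focus=C path=2 depth=1 children=['M', 'A'] left=['N', 'B'] right=['J', 'R', 'Z'] parent=D
Step 3 (left): focus=B path=1 depth=1 children=[] left=['N'] right=['C', 'J', 'R', 'Z'] parent=D
Step 4 (left): focus=N path=0 depth=1 children=[] left=[] right=['B', 'C', 'J', 'R', 'Z'] parent=D

Answer: 0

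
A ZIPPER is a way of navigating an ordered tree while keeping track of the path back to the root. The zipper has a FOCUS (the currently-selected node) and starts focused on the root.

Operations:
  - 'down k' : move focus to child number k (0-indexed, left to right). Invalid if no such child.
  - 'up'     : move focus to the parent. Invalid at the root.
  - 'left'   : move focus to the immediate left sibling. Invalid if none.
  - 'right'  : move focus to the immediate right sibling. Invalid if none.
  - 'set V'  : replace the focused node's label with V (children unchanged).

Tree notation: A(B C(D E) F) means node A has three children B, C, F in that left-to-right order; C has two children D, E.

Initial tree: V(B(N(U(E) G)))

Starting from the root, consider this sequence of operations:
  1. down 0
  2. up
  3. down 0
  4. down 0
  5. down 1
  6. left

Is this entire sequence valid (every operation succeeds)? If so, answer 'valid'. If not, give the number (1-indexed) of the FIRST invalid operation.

Step 1 (down 0): focus=B path=0 depth=1 children=['N'] left=[] right=[] parent=V
Step 2 (up): focus=V path=root depth=0 children=['B'] (at root)
Step 3 (down 0): focus=B path=0 depth=1 children=['N'] left=[] right=[] parent=V
Step 4 (down 0): focus=N path=0/0 depth=2 children=['U', 'G'] left=[] right=[] parent=B
Step 5 (down 1): focus=G path=0/0/1 depth=3 children=[] left=['U'] right=[] parent=N
Step 6 (left): focus=U path=0/0/0 depth=3 children=['E'] left=[] right=['G'] parent=N

Answer: valid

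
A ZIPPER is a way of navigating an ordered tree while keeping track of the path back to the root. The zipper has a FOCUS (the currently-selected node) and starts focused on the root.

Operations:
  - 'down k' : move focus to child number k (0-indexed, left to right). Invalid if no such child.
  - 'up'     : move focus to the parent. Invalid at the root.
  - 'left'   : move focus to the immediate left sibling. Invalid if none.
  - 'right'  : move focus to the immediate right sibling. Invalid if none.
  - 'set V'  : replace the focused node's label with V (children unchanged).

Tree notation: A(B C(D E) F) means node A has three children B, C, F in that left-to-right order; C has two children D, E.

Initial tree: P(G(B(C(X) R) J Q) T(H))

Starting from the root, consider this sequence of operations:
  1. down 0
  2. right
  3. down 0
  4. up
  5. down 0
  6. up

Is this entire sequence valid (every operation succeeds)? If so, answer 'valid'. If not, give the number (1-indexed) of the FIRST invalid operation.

Answer: valid

Derivation:
Step 1 (down 0): focus=G path=0 depth=1 children=['B', 'J', 'Q'] left=[] right=['T'] parent=P
Step 2 (right): focus=T path=1 depth=1 children=['H'] left=['G'] right=[] parent=P
Step 3 (down 0): focus=H path=1/0 depth=2 children=[] left=[] right=[] parent=T
Step 4 (up): focus=T path=1 depth=1 children=['H'] left=['G'] right=[] parent=P
Step 5 (down 0): focus=H path=1/0 depth=2 children=[] left=[] right=[] parent=T
Step 6 (up): focus=T path=1 depth=1 children=['H'] left=['G'] right=[] parent=P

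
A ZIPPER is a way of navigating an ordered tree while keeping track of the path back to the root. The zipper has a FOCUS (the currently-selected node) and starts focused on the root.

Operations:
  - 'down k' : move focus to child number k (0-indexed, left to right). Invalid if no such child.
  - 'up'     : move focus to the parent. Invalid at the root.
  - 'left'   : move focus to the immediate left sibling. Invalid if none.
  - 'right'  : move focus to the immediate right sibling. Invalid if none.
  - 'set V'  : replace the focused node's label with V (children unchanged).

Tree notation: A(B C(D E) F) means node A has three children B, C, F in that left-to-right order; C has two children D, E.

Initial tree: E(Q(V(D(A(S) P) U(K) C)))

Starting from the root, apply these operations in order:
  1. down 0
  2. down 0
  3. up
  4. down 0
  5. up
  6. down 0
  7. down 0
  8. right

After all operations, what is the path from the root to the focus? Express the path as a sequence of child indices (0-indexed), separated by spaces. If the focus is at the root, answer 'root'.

Step 1 (down 0): focus=Q path=0 depth=1 children=['V'] left=[] right=[] parent=E
Step 2 (down 0): focus=V path=0/0 depth=2 children=['D', 'U', 'C'] left=[] right=[] parent=Q
Step 3 (up): focus=Q path=0 depth=1 children=['V'] left=[] right=[] parent=E
Step 4 (down 0): focus=V path=0/0 depth=2 children=['D', 'U', 'C'] left=[] right=[] parent=Q
Step 5 (up): focus=Q path=0 depth=1 children=['V'] left=[] right=[] parent=E
Step 6 (down 0): focus=V path=0/0 depth=2 children=['D', 'U', 'C'] left=[] right=[] parent=Q
Step 7 (down 0): focus=D path=0/0/0 depth=3 children=['A', 'P'] left=[] right=['U', 'C'] parent=V
Step 8 (right): focus=U path=0/0/1 depth=3 children=['K'] left=['D'] right=['C'] parent=V

Answer: 0 0 1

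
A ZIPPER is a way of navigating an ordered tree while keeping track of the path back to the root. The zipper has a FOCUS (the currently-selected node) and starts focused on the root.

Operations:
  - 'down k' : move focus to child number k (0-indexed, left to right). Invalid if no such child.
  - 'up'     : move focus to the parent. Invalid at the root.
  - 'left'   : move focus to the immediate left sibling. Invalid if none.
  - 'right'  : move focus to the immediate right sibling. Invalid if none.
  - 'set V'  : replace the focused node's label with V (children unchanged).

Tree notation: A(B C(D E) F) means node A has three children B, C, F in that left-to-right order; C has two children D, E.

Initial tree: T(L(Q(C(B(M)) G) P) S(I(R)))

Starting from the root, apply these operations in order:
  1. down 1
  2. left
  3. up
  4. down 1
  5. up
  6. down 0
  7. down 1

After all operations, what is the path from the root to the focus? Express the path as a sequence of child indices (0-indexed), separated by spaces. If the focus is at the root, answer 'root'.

Step 1 (down 1): focus=S path=1 depth=1 children=['I'] left=['L'] right=[] parent=T
Step 2 (left): focus=L path=0 depth=1 children=['Q', 'P'] left=[] right=['S'] parent=T
Step 3 (up): focus=T path=root depth=0 children=['L', 'S'] (at root)
Step 4 (down 1): focus=S path=1 depth=1 children=['I'] left=['L'] right=[] parent=T
Step 5 (up): focus=T path=root depth=0 children=['L', 'S'] (at root)
Step 6 (down 0): focus=L path=0 depth=1 children=['Q', 'P'] left=[] right=['S'] parent=T
Step 7 (down 1): focus=P path=0/1 depth=2 children=[] left=['Q'] right=[] parent=L

Answer: 0 1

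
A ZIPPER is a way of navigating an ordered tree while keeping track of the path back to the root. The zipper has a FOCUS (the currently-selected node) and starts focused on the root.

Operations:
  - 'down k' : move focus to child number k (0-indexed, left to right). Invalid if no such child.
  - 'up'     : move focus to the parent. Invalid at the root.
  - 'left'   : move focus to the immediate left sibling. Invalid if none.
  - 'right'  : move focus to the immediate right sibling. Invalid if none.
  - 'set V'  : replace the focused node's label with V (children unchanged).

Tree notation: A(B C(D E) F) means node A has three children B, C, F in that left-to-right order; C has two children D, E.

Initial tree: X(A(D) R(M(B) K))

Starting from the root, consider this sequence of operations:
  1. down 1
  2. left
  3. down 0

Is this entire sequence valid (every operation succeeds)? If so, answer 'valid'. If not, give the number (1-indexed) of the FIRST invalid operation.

Answer: valid

Derivation:
Step 1 (down 1): focus=R path=1 depth=1 children=['M', 'K'] left=['A'] right=[] parent=X
Step 2 (left): focus=A path=0 depth=1 children=['D'] left=[] right=['R'] parent=X
Step 3 (down 0): focus=D path=0/0 depth=2 children=[] left=[] right=[] parent=A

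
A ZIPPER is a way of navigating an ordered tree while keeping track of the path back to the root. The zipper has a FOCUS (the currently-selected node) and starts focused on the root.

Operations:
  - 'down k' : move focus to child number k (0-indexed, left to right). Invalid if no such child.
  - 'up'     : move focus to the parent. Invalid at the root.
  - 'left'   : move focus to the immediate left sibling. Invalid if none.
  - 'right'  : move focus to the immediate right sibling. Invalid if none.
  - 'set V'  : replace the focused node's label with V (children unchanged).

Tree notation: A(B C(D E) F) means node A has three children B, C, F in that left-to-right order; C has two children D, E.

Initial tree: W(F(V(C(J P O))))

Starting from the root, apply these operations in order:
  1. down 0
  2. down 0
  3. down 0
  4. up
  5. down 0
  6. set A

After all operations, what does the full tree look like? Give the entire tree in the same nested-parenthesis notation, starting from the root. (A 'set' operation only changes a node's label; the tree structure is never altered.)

Answer: W(F(V(A(J P O))))

Derivation:
Step 1 (down 0): focus=F path=0 depth=1 children=['V'] left=[] right=[] parent=W
Step 2 (down 0): focus=V path=0/0 depth=2 children=['C'] left=[] right=[] parent=F
Step 3 (down 0): focus=C path=0/0/0 depth=3 children=['J', 'P', 'O'] left=[] right=[] parent=V
Step 4 (up): focus=V path=0/0 depth=2 children=['C'] left=[] right=[] parent=F
Step 5 (down 0): focus=C path=0/0/0 depth=3 children=['J', 'P', 'O'] left=[] right=[] parent=V
Step 6 (set A): focus=A path=0/0/0 depth=3 children=['J', 'P', 'O'] left=[] right=[] parent=V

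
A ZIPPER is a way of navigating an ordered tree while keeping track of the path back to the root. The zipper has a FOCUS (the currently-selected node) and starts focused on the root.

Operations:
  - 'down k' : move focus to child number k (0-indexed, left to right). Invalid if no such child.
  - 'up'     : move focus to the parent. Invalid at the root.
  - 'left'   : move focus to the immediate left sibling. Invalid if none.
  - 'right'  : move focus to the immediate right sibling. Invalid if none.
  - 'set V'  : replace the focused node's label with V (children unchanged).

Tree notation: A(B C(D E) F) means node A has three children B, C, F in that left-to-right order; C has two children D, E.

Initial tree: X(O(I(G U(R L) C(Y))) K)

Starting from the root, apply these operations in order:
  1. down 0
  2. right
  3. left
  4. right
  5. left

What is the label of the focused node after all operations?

Step 1 (down 0): focus=O path=0 depth=1 children=['I'] left=[] right=['K'] parent=X
Step 2 (right): focus=K path=1 depth=1 children=[] left=['O'] right=[] parent=X
Step 3 (left): focus=O path=0 depth=1 children=['I'] left=[] right=['K'] parent=X
Step 4 (right): focus=K path=1 depth=1 children=[] left=['O'] right=[] parent=X
Step 5 (left): focus=O path=0 depth=1 children=['I'] left=[] right=['K'] parent=X

Answer: O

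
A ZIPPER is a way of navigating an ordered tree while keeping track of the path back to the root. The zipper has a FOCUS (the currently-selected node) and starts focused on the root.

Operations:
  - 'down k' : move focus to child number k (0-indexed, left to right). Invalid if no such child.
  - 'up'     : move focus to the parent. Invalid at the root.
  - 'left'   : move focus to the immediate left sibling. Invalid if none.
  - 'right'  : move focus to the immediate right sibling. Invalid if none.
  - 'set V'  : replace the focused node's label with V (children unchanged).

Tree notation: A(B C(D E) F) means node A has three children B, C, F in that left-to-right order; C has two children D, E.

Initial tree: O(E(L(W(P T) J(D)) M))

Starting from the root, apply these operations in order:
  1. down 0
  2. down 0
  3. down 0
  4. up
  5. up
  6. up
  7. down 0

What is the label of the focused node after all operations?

Answer: E

Derivation:
Step 1 (down 0): focus=E path=0 depth=1 children=['L', 'M'] left=[] right=[] parent=O
Step 2 (down 0): focus=L path=0/0 depth=2 children=['W', 'J'] left=[] right=['M'] parent=E
Step 3 (down 0): focus=W path=0/0/0 depth=3 children=['P', 'T'] left=[] right=['J'] parent=L
Step 4 (up): focus=L path=0/0 depth=2 children=['W', 'J'] left=[] right=['M'] parent=E
Step 5 (up): focus=E path=0 depth=1 children=['L', 'M'] left=[] right=[] parent=O
Step 6 (up): focus=O path=root depth=0 children=['E'] (at root)
Step 7 (down 0): focus=E path=0 depth=1 children=['L', 'M'] left=[] right=[] parent=O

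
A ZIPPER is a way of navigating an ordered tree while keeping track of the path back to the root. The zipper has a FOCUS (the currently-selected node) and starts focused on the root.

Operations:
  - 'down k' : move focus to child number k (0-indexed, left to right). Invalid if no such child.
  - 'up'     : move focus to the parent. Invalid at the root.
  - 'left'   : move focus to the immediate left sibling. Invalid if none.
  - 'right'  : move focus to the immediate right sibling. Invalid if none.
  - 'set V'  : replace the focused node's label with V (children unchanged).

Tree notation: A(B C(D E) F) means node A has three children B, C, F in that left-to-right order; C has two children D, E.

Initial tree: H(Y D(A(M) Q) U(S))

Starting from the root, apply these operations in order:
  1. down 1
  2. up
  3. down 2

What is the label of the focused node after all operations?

Step 1 (down 1): focus=D path=1 depth=1 children=['A', 'Q'] left=['Y'] right=['U'] parent=H
Step 2 (up): focus=H path=root depth=0 children=['Y', 'D', 'U'] (at root)
Step 3 (down 2): focus=U path=2 depth=1 children=['S'] left=['Y', 'D'] right=[] parent=H

Answer: U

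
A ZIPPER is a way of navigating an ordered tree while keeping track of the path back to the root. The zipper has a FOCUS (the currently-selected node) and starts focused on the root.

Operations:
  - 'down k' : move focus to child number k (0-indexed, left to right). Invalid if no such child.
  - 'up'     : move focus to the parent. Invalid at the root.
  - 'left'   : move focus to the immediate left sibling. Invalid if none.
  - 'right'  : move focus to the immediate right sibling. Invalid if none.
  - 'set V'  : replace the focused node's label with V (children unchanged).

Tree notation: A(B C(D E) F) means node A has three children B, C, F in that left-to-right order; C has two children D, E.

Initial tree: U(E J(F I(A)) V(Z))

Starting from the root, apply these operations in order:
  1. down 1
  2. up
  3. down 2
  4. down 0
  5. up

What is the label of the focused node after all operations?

Answer: V

Derivation:
Step 1 (down 1): focus=J path=1 depth=1 children=['F', 'I'] left=['E'] right=['V'] parent=U
Step 2 (up): focus=U path=root depth=0 children=['E', 'J', 'V'] (at root)
Step 3 (down 2): focus=V path=2 depth=1 children=['Z'] left=['E', 'J'] right=[] parent=U
Step 4 (down 0): focus=Z path=2/0 depth=2 children=[] left=[] right=[] parent=V
Step 5 (up): focus=V path=2 depth=1 children=['Z'] left=['E', 'J'] right=[] parent=U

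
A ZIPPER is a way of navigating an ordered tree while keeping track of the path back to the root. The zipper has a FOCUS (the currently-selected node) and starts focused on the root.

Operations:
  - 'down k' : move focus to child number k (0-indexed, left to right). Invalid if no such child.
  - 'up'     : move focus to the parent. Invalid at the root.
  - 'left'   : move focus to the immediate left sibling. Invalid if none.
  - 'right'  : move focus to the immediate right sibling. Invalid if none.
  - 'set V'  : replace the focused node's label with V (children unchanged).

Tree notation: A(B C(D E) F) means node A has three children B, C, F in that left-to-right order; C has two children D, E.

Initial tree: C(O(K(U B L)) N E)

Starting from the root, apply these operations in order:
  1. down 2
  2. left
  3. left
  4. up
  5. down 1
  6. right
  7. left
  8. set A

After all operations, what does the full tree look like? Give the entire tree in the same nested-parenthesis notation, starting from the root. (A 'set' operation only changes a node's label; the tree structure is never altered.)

Step 1 (down 2): focus=E path=2 depth=1 children=[] left=['O', 'N'] right=[] parent=C
Step 2 (left): focus=N path=1 depth=1 children=[] left=['O'] right=['E'] parent=C
Step 3 (left): focus=O path=0 depth=1 children=['K'] left=[] right=['N', 'E'] parent=C
Step 4 (up): focus=C path=root depth=0 children=['O', 'N', 'E'] (at root)
Step 5 (down 1): focus=N path=1 depth=1 children=[] left=['O'] right=['E'] parent=C
Step 6 (right): focus=E path=2 depth=1 children=[] left=['O', 'N'] right=[] parent=C
Step 7 (left): focus=N path=1 depth=1 children=[] left=['O'] right=['E'] parent=C
Step 8 (set A): focus=A path=1 depth=1 children=[] left=['O'] right=['E'] parent=C

Answer: C(O(K(U B L)) A E)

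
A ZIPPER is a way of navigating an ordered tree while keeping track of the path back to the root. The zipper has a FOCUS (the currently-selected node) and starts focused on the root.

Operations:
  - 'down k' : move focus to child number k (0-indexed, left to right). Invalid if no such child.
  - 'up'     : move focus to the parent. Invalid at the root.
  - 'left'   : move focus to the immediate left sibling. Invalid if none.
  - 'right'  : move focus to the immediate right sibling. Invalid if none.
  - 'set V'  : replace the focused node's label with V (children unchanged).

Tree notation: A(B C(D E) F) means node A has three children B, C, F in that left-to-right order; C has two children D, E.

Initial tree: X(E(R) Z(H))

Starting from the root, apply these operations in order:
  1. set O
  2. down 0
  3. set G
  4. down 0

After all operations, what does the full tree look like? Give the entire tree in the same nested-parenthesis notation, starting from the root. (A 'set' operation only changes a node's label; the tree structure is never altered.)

Answer: O(G(R) Z(H))

Derivation:
Step 1 (set O): focus=O path=root depth=0 children=['E', 'Z'] (at root)
Step 2 (down 0): focus=E path=0 depth=1 children=['R'] left=[] right=['Z'] parent=O
Step 3 (set G): focus=G path=0 depth=1 children=['R'] left=[] right=['Z'] parent=O
Step 4 (down 0): focus=R path=0/0 depth=2 children=[] left=[] right=[] parent=G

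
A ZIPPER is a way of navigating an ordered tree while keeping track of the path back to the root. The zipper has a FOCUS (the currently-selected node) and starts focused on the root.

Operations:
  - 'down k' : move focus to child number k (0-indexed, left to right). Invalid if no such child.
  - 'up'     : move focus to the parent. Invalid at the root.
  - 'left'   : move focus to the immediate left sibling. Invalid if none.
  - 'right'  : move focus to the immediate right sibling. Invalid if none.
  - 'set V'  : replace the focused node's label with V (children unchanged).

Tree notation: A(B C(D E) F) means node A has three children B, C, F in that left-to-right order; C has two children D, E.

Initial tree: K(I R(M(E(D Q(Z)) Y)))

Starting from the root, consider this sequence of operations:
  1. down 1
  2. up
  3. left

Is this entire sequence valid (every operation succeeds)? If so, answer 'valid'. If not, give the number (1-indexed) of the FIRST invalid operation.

Answer: 3

Derivation:
Step 1 (down 1): focus=R path=1 depth=1 children=['M'] left=['I'] right=[] parent=K
Step 2 (up): focus=K path=root depth=0 children=['I', 'R'] (at root)
Step 3 (left): INVALID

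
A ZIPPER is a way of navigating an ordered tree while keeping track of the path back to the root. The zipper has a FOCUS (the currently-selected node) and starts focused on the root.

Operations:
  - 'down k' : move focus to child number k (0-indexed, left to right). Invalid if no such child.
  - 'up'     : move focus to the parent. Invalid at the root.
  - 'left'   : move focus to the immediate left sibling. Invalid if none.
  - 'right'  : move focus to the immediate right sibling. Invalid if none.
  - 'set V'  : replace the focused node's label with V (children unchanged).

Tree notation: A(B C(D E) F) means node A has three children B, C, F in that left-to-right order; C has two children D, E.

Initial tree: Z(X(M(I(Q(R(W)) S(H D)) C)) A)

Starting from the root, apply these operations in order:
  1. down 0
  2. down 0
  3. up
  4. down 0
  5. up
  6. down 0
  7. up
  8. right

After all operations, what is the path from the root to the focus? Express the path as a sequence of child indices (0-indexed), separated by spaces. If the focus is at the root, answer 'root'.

Step 1 (down 0): focus=X path=0 depth=1 children=['M'] left=[] right=['A'] parent=Z
Step 2 (down 0): focus=M path=0/0 depth=2 children=['I', 'C'] left=[] right=[] parent=X
Step 3 (up): focus=X path=0 depth=1 children=['M'] left=[] right=['A'] parent=Z
Step 4 (down 0): focus=M path=0/0 depth=2 children=['I', 'C'] left=[] right=[] parent=X
Step 5 (up): focus=X path=0 depth=1 children=['M'] left=[] right=['A'] parent=Z
Step 6 (down 0): focus=M path=0/0 depth=2 children=['I', 'C'] left=[] right=[] parent=X
Step 7 (up): focus=X path=0 depth=1 children=['M'] left=[] right=['A'] parent=Z
Step 8 (right): focus=A path=1 depth=1 children=[] left=['X'] right=[] parent=Z

Answer: 1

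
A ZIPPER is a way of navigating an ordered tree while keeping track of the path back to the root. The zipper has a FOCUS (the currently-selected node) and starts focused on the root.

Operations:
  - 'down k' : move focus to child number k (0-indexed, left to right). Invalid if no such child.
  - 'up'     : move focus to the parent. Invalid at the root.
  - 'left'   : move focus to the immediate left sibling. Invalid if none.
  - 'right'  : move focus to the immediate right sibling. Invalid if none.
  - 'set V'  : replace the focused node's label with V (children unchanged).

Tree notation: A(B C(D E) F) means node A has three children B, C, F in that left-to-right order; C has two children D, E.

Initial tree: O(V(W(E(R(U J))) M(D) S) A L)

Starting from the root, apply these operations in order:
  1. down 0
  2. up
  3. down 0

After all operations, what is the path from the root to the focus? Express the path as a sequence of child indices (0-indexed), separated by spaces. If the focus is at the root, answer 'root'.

Answer: 0

Derivation:
Step 1 (down 0): focus=V path=0 depth=1 children=['W', 'M', 'S'] left=[] right=['A', 'L'] parent=O
Step 2 (up): focus=O path=root depth=0 children=['V', 'A', 'L'] (at root)
Step 3 (down 0): focus=V path=0 depth=1 children=['W', 'M', 'S'] left=[] right=['A', 'L'] parent=O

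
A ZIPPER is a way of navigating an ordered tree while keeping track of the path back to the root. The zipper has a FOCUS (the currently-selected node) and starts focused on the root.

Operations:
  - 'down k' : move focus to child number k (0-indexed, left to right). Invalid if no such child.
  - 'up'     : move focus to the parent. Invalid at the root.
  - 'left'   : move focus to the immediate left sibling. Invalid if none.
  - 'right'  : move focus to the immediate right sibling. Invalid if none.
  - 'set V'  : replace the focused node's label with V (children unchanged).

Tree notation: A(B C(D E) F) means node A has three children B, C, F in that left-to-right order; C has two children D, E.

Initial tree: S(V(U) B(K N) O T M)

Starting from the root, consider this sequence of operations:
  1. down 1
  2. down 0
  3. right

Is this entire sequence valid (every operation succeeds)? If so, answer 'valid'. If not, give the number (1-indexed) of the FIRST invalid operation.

Step 1 (down 1): focus=B path=1 depth=1 children=['K', 'N'] left=['V'] right=['O', 'T', 'M'] parent=S
Step 2 (down 0): focus=K path=1/0 depth=2 children=[] left=[] right=['N'] parent=B
Step 3 (right): focus=N path=1/1 depth=2 children=[] left=['K'] right=[] parent=B

Answer: valid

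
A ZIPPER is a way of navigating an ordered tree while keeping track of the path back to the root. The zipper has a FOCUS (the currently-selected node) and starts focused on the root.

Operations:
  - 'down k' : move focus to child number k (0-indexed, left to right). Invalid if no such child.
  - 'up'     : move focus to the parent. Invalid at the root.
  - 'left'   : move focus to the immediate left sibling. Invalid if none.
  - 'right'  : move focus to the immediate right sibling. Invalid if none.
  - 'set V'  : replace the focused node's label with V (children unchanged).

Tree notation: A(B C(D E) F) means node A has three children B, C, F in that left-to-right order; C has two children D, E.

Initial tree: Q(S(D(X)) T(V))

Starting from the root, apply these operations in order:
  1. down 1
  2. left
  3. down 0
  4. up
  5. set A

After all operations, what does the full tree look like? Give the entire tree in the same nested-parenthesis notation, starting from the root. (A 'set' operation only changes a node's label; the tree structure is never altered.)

Answer: Q(A(D(X)) T(V))

Derivation:
Step 1 (down 1): focus=T path=1 depth=1 children=['V'] left=['S'] right=[] parent=Q
Step 2 (left): focus=S path=0 depth=1 children=['D'] left=[] right=['T'] parent=Q
Step 3 (down 0): focus=D path=0/0 depth=2 children=['X'] left=[] right=[] parent=S
Step 4 (up): focus=S path=0 depth=1 children=['D'] left=[] right=['T'] parent=Q
Step 5 (set A): focus=A path=0 depth=1 children=['D'] left=[] right=['T'] parent=Q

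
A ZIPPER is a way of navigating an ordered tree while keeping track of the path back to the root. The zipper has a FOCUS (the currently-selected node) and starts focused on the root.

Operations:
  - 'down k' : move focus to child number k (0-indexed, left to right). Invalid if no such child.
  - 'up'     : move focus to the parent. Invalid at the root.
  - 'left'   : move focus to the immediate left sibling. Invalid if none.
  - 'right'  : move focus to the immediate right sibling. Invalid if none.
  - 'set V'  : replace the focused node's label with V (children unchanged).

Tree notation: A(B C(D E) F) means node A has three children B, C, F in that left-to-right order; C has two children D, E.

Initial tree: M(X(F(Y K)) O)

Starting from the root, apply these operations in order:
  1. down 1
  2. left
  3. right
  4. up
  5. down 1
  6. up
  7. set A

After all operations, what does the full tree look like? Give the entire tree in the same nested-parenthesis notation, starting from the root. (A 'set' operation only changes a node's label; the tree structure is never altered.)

Step 1 (down 1): focus=O path=1 depth=1 children=[] left=['X'] right=[] parent=M
Step 2 (left): focus=X path=0 depth=1 children=['F'] left=[] right=['O'] parent=M
Step 3 (right): focus=O path=1 depth=1 children=[] left=['X'] right=[] parent=M
Step 4 (up): focus=M path=root depth=0 children=['X', 'O'] (at root)
Step 5 (down 1): focus=O path=1 depth=1 children=[] left=['X'] right=[] parent=M
Step 6 (up): focus=M path=root depth=0 children=['X', 'O'] (at root)
Step 7 (set A): focus=A path=root depth=0 children=['X', 'O'] (at root)

Answer: A(X(F(Y K)) O)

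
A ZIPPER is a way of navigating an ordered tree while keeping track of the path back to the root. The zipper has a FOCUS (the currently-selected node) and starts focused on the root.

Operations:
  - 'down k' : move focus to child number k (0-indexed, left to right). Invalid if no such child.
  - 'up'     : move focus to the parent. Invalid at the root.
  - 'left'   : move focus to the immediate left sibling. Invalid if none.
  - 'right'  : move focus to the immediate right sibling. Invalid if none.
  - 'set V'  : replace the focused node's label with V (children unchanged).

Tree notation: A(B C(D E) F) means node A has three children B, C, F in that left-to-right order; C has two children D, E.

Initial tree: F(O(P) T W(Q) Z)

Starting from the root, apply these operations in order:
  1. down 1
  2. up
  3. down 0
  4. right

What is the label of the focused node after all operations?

Answer: T

Derivation:
Step 1 (down 1): focus=T path=1 depth=1 children=[] left=['O'] right=['W', 'Z'] parent=F
Step 2 (up): focus=F path=root depth=0 children=['O', 'T', 'W', 'Z'] (at root)
Step 3 (down 0): focus=O path=0 depth=1 children=['P'] left=[] right=['T', 'W', 'Z'] parent=F
Step 4 (right): focus=T path=1 depth=1 children=[] left=['O'] right=['W', 'Z'] parent=F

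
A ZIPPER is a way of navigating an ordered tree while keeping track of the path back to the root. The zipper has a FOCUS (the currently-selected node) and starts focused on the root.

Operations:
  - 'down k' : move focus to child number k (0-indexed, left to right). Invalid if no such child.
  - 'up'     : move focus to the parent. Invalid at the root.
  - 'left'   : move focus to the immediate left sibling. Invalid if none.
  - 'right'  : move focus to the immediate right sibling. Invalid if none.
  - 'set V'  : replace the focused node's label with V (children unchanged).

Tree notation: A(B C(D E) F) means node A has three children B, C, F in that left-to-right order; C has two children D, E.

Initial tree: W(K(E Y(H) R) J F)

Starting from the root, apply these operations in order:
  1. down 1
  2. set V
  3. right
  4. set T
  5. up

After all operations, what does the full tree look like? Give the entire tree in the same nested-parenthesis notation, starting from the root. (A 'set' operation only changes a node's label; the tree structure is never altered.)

Step 1 (down 1): focus=J path=1 depth=1 children=[] left=['K'] right=['F'] parent=W
Step 2 (set V): focus=V path=1 depth=1 children=[] left=['K'] right=['F'] parent=W
Step 3 (right): focus=F path=2 depth=1 children=[] left=['K', 'V'] right=[] parent=W
Step 4 (set T): focus=T path=2 depth=1 children=[] left=['K', 'V'] right=[] parent=W
Step 5 (up): focus=W path=root depth=0 children=['K', 'V', 'T'] (at root)

Answer: W(K(E Y(H) R) V T)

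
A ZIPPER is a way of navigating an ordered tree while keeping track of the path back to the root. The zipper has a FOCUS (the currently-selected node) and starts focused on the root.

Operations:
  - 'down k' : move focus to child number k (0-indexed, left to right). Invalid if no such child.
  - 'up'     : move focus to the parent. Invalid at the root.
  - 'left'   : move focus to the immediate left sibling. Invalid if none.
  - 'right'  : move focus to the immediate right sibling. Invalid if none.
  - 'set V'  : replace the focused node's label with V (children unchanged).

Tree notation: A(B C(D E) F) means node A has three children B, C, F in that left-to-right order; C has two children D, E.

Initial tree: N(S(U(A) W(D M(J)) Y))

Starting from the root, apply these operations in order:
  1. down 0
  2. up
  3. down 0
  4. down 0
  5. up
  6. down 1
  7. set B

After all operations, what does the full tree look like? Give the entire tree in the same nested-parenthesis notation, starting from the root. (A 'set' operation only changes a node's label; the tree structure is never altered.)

Answer: N(S(U(A) B(D M(J)) Y))

Derivation:
Step 1 (down 0): focus=S path=0 depth=1 children=['U', 'W', 'Y'] left=[] right=[] parent=N
Step 2 (up): focus=N path=root depth=0 children=['S'] (at root)
Step 3 (down 0): focus=S path=0 depth=1 children=['U', 'W', 'Y'] left=[] right=[] parent=N
Step 4 (down 0): focus=U path=0/0 depth=2 children=['A'] left=[] right=['W', 'Y'] parent=S
Step 5 (up): focus=S path=0 depth=1 children=['U', 'W', 'Y'] left=[] right=[] parent=N
Step 6 (down 1): focus=W path=0/1 depth=2 children=['D', 'M'] left=['U'] right=['Y'] parent=S
Step 7 (set B): focus=B path=0/1 depth=2 children=['D', 'M'] left=['U'] right=['Y'] parent=S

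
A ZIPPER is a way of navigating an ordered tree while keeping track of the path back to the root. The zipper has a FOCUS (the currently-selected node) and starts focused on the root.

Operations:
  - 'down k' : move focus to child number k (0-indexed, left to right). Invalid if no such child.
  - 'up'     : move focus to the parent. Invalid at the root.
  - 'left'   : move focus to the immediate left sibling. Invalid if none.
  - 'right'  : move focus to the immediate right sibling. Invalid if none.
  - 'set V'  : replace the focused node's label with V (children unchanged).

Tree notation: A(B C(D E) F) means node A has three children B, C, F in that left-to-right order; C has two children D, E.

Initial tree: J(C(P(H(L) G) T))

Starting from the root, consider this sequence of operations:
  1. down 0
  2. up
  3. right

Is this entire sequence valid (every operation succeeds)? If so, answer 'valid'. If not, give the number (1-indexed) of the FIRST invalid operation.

Answer: 3

Derivation:
Step 1 (down 0): focus=C path=0 depth=1 children=['P', 'T'] left=[] right=[] parent=J
Step 2 (up): focus=J path=root depth=0 children=['C'] (at root)
Step 3 (right): INVALID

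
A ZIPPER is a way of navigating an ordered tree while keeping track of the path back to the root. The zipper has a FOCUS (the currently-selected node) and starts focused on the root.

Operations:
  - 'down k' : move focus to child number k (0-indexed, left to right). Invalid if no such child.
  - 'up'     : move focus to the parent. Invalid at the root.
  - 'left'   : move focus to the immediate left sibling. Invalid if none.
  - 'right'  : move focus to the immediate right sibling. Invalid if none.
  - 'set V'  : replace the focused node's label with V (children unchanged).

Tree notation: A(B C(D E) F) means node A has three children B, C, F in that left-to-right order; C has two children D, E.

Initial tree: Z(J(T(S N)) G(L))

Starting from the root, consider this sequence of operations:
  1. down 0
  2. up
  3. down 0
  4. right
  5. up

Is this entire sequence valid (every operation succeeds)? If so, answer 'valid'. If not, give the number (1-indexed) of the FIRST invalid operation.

Answer: valid

Derivation:
Step 1 (down 0): focus=J path=0 depth=1 children=['T'] left=[] right=['G'] parent=Z
Step 2 (up): focus=Z path=root depth=0 children=['J', 'G'] (at root)
Step 3 (down 0): focus=J path=0 depth=1 children=['T'] left=[] right=['G'] parent=Z
Step 4 (right): focus=G path=1 depth=1 children=['L'] left=['J'] right=[] parent=Z
Step 5 (up): focus=Z path=root depth=0 children=['J', 'G'] (at root)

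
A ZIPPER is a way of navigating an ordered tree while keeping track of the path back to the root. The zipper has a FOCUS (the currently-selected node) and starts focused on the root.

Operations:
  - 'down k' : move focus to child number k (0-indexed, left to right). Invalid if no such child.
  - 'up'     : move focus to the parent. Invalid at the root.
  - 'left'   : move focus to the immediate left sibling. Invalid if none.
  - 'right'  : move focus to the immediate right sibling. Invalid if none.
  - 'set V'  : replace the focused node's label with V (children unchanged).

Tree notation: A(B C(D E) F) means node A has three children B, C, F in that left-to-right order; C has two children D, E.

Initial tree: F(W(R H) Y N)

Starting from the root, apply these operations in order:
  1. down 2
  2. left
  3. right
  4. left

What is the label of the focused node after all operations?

Answer: Y

Derivation:
Step 1 (down 2): focus=N path=2 depth=1 children=[] left=['W', 'Y'] right=[] parent=F
Step 2 (left): focus=Y path=1 depth=1 children=[] left=['W'] right=['N'] parent=F
Step 3 (right): focus=N path=2 depth=1 children=[] left=['W', 'Y'] right=[] parent=F
Step 4 (left): focus=Y path=1 depth=1 children=[] left=['W'] right=['N'] parent=F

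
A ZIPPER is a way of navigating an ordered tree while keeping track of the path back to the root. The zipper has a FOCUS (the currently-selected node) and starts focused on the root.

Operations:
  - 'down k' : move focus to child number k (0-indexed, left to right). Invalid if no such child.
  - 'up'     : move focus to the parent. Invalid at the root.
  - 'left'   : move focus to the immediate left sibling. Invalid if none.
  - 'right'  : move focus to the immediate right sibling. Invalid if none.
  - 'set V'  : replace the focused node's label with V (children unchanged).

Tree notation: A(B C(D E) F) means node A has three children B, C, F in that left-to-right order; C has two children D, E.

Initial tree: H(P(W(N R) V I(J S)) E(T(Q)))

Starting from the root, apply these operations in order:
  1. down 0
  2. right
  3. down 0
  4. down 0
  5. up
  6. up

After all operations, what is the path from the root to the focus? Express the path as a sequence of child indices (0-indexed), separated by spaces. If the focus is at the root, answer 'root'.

Step 1 (down 0): focus=P path=0 depth=1 children=['W', 'V', 'I'] left=[] right=['E'] parent=H
Step 2 (right): focus=E path=1 depth=1 children=['T'] left=['P'] right=[] parent=H
Step 3 (down 0): focus=T path=1/0 depth=2 children=['Q'] left=[] right=[] parent=E
Step 4 (down 0): focus=Q path=1/0/0 depth=3 children=[] left=[] right=[] parent=T
Step 5 (up): focus=T path=1/0 depth=2 children=['Q'] left=[] right=[] parent=E
Step 6 (up): focus=E path=1 depth=1 children=['T'] left=['P'] right=[] parent=H

Answer: 1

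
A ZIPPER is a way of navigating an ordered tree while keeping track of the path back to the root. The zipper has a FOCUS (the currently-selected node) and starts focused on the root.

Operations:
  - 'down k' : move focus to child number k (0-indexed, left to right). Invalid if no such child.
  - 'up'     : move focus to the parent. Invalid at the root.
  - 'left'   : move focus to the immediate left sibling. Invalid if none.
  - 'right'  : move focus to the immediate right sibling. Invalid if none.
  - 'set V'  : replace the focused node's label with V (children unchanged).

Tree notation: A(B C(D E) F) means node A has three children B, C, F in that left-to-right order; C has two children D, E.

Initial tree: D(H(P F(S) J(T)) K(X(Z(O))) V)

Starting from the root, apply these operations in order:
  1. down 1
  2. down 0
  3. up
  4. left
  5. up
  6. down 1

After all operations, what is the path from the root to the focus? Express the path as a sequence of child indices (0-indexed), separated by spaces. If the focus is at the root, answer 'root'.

Step 1 (down 1): focus=K path=1 depth=1 children=['X'] left=['H'] right=['V'] parent=D
Step 2 (down 0): focus=X path=1/0 depth=2 children=['Z'] left=[] right=[] parent=K
Step 3 (up): focus=K path=1 depth=1 children=['X'] left=['H'] right=['V'] parent=D
Step 4 (left): focus=H path=0 depth=1 children=['P', 'F', 'J'] left=[] right=['K', 'V'] parent=D
Step 5 (up): focus=D path=root depth=0 children=['H', 'K', 'V'] (at root)
Step 6 (down 1): focus=K path=1 depth=1 children=['X'] left=['H'] right=['V'] parent=D

Answer: 1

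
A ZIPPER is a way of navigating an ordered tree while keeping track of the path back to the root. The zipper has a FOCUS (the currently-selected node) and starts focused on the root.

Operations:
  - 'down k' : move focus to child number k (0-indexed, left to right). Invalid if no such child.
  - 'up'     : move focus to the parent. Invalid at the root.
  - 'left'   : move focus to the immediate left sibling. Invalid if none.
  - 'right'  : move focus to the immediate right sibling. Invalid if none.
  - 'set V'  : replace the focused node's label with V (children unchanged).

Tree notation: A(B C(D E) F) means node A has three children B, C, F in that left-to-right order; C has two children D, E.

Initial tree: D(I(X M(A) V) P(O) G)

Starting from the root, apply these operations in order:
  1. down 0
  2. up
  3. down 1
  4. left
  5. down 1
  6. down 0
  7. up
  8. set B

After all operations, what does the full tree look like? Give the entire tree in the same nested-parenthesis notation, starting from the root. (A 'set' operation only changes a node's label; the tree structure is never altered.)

Step 1 (down 0): focus=I path=0 depth=1 children=['X', 'M', 'V'] left=[] right=['P', 'G'] parent=D
Step 2 (up): focus=D path=root depth=0 children=['I', 'P', 'G'] (at root)
Step 3 (down 1): focus=P path=1 depth=1 children=['O'] left=['I'] right=['G'] parent=D
Step 4 (left): focus=I path=0 depth=1 children=['X', 'M', 'V'] left=[] right=['P', 'G'] parent=D
Step 5 (down 1): focus=M path=0/1 depth=2 children=['A'] left=['X'] right=['V'] parent=I
Step 6 (down 0): focus=A path=0/1/0 depth=3 children=[] left=[] right=[] parent=M
Step 7 (up): focus=M path=0/1 depth=2 children=['A'] left=['X'] right=['V'] parent=I
Step 8 (set B): focus=B path=0/1 depth=2 children=['A'] left=['X'] right=['V'] parent=I

Answer: D(I(X B(A) V) P(O) G)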